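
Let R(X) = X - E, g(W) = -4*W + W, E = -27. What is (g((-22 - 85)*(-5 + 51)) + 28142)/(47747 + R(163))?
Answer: 42908/47937 ≈ 0.89509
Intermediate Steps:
g(W) = -3*W
R(X) = 27 + X (R(X) = X - 1*(-27) = X + 27 = 27 + X)
(g((-22 - 85)*(-5 + 51)) + 28142)/(47747 + R(163)) = (-3*(-22 - 85)*(-5 + 51) + 28142)/(47747 + (27 + 163)) = (-(-321)*46 + 28142)/(47747 + 190) = (-3*(-4922) + 28142)/47937 = (14766 + 28142)*(1/47937) = 42908*(1/47937) = 42908/47937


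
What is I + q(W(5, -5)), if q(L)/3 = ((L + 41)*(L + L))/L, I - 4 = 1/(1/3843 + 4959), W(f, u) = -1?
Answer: 4650018715/19057438 ≈ 244.00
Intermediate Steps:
I = 76233595/19057438 (I = 4 + 1/(1/3843 + 4959) = 4 + 1/(19057438/3843) = 4 + 3843/19057438 = 76233595/19057438 ≈ 4.0002)
q(L) = 246 + 6*L (q(L) = 3*(((L + 41)*(L + L))/L) = 3*(((41 + L)*(2*L))/L) = 3*((2*L*(41 + L))/L) = 3*(82 + 2*L) = 246 + 6*L)
I + q(W(5, -5)) = 76233595/19057438 + (246 + 6*(-1)) = 76233595/19057438 + (246 - 6) = 76233595/19057438 + 240 = 4650018715/19057438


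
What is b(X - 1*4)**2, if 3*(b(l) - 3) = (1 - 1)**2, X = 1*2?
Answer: 9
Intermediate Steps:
X = 2
b(l) = 3 (b(l) = 3 + (1 - 1)**2/3 = 3 + (1/3)*0**2 = 3 + (1/3)*0 = 3 + 0 = 3)
b(X - 1*4)**2 = 3**2 = 9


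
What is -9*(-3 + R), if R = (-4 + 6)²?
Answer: -9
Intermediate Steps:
R = 4 (R = 2² = 4)
-9*(-3 + R) = -9*(-3 + 4) = -9*1 = -9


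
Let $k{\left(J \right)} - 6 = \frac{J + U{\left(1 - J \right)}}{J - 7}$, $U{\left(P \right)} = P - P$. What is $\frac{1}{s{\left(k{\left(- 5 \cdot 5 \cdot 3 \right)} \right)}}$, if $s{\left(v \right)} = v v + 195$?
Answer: $\frac{6724}{1632669} \approx 0.0041184$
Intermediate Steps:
$U{\left(P \right)} = 0$
$k{\left(J \right)} = 6 + \frac{J}{-7 + J}$ ($k{\left(J \right)} = 6 + \frac{J + 0}{J - 7} = 6 + \frac{J}{-7 + J}$)
$s{\left(v \right)} = 195 + v^{2}$ ($s{\left(v \right)} = v^{2} + 195 = 195 + v^{2}$)
$\frac{1}{s{\left(k{\left(- 5 \cdot 5 \cdot 3 \right)} \right)}} = \frac{1}{195 + \left(\frac{7 \left(-6 - 5 \cdot 5 \cdot 3\right)}{-7 - 5 \cdot 5 \cdot 3}\right)^{2}} = \frac{1}{195 + \left(\frac{7 \left(-6 - 75\right)}{-7 - 75}\right)^{2}} = \frac{1}{195 + \left(7 \frac{1}{-82} \left(-81\right)\right)^{2}} = \frac{1}{195 + \left(7 \left(- \frac{1}{82}\right) \left(-81\right)\right)^{2}} = \frac{1}{195 + \left(\frac{567}{82}\right)^{2}} = \frac{1}{195 + \frac{321489}{6724}} = \frac{1}{\frac{1632669}{6724}} = \frac{6724}{1632669}$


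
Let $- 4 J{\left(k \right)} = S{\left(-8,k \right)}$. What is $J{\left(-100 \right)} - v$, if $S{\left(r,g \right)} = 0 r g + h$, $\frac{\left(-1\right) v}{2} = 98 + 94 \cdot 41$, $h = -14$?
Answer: $\frac{15815}{2} \approx 7907.5$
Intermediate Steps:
$v = -7904$ ($v = - 2 \left(98 + 94 \cdot 41\right) = - 2 \left(98 + 3854\right) = \left(-2\right) 3952 = -7904$)
$S{\left(r,g \right)} = -14$ ($S{\left(r,g \right)} = 0 r g - 14 = 0 g - 14 = 0 - 14 = -14$)
$J{\left(k \right)} = \frac{7}{2}$ ($J{\left(k \right)} = \left(- \frac{1}{4}\right) \left(-14\right) = \frac{7}{2}$)
$J{\left(-100 \right)} - v = \frac{7}{2} - -7904 = \frac{7}{2} + 7904 = \frac{15815}{2}$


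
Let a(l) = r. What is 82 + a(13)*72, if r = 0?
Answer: 82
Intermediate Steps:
a(l) = 0
82 + a(13)*72 = 82 + 0*72 = 82 + 0 = 82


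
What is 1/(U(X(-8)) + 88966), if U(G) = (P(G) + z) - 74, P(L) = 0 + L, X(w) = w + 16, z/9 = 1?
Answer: 1/88909 ≈ 1.1247e-5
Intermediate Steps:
z = 9 (z = 9*1 = 9)
X(w) = 16 + w
P(L) = L
U(G) = -65 + G (U(G) = (G + 9) - 74 = (9 + G) - 74 = -65 + G)
1/(U(X(-8)) + 88966) = 1/((-65 + (16 - 8)) + 88966) = 1/((-65 + 8) + 88966) = 1/(-57 + 88966) = 1/88909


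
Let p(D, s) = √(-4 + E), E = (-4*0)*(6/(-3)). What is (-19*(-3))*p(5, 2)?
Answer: 114*I ≈ 114.0*I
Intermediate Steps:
E = 0 (E = 0*(6*(-⅓)) = 0*(-2) = 0)
p(D, s) = 2*I (p(D, s) = √(-4 + 0) = √(-4) = 2*I)
(-19*(-3))*p(5, 2) = (-19*(-3))*(2*I) = 57*(2*I) = 114*I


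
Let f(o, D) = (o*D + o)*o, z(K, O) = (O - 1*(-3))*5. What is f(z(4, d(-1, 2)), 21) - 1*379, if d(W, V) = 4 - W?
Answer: 34821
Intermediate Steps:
z(K, O) = 15 + 5*O (z(K, O) = (O + 3)*5 = (3 + O)*5 = 15 + 5*O)
f(o, D) = o*(o + D*o) (f(o, D) = (D*o + o)*o = (o + D*o)*o = o*(o + D*o))
f(z(4, d(-1, 2)), 21) - 1*379 = (15 + 5*(4 - 1*(-1)))²*(1 + 21) - 1*379 = (15 + 5*(4 + 1))²*22 - 379 = (15 + 5*5)²*22 - 379 = (15 + 25)²*22 - 379 = 40²*22 - 379 = 1600*22 - 379 = 35200 - 379 = 34821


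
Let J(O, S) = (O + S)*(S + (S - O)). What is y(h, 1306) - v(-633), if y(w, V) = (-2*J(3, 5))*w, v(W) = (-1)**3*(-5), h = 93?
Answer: -10421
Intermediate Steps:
J(O, S) = (O + S)*(-O + 2*S)
v(W) = 5 (v(W) = -1*(-5) = 5)
y(w, V) = -112*w (y(w, V) = (-2*(-1*3**2 + 2*5**2 + 3*5))*w = (-2*(-1*9 + 2*25 + 15))*w = (-2*(-9 + 50 + 15))*w = (-2*56)*w = -112*w)
y(h, 1306) - v(-633) = -112*93 - 1*5 = -10416 - 5 = -10421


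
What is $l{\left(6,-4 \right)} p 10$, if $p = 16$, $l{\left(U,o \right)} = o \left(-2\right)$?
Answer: $1280$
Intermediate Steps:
$l{\left(U,o \right)} = - 2 o$
$l{\left(6,-4 \right)} p 10 = \left(-2\right) \left(-4\right) 16 \cdot 10 = 8 \cdot 16 \cdot 10 = 128 \cdot 10 = 1280$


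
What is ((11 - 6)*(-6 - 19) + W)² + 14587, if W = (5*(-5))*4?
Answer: 65212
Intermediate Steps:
W = -100 (W = -25*4 = -100)
((11 - 6)*(-6 - 19) + W)² + 14587 = ((11 - 6)*(-6 - 19) - 100)² + 14587 = (5*(-25) - 100)² + 14587 = (-125 - 100)² + 14587 = (-225)² + 14587 = 50625 + 14587 = 65212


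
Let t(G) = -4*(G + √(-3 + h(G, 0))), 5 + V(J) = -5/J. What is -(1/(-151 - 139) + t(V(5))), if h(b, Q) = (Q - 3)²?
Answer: -6959/290 + 4*√6 ≈ -14.199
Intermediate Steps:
V(J) = -5 - 5/J
h(b, Q) = (-3 + Q)²
t(G) = -4*G - 4*√6 (t(G) = -4*(G + √(-3 + (-3 + 0)²)) = -4*(G + √(-3 + (-3)²)) = -4*(G + √(-3 + 9)) = -4*(G + √6) = -4*G - 4*√6)
-(1/(-151 - 139) + t(V(5))) = -(1/(-151 - 139) + (-4*(-5 - 5/5) - 4*√6)) = -(1/(-290) + (-4*(-5 - 5*⅕) - 4*√6)) = -(-1/290 + (-4*(-5 - 1) - 4*√6)) = -(-1/290 + (-4*(-6) - 4*√6)) = -(-1/290 + (24 - 4*√6)) = -(6959/290 - 4*√6) = -6959/290 + 4*√6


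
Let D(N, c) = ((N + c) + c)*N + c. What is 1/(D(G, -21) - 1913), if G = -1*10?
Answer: -1/1414 ≈ -0.00070721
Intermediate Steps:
G = -10
D(N, c) = c + N*(N + 2*c) (D(N, c) = (N + 2*c)*N + c = N*(N + 2*c) + c = c + N*(N + 2*c))
1/(D(G, -21) - 1913) = 1/((-21 + (-10)² + 2*(-10)*(-21)) - 1913) = 1/((-21 + 100 + 420) - 1913) = 1/(499 - 1913) = 1/(-1414) = -1/1414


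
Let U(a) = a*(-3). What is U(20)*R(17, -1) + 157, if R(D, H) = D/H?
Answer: 1177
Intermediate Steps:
U(a) = -3*a
U(20)*R(17, -1) + 157 = (-3*20)*(17/(-1)) + 157 = -1020*(-1) + 157 = -60*(-17) + 157 = 1020 + 157 = 1177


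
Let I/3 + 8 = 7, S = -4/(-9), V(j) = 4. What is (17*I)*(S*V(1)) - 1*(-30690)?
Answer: 91798/3 ≈ 30599.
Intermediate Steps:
S = 4/9 (S = -4*(-⅑) = 4/9 ≈ 0.44444)
I = -3 (I = -24 + 3*7 = -24 + 21 = -3)
(17*I)*(S*V(1)) - 1*(-30690) = (17*(-3))*((4/9)*4) - 1*(-30690) = -51*16/9 + 30690 = -272/3 + 30690 = 91798/3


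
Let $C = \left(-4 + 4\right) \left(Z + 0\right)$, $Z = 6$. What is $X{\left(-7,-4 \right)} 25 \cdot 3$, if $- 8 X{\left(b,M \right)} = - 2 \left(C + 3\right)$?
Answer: $\frac{225}{4} \approx 56.25$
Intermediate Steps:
$C = 0$ ($C = \left(-4 + 4\right) \left(6 + 0\right) = 0 \cdot 6 = 0$)
$X{\left(b,M \right)} = \frac{3}{4}$ ($X{\left(b,M \right)} = - \frac{\left(-2\right) \left(0 + 3\right)}{8} = - \frac{\left(-2\right) 3}{8} = \left(- \frac{1}{8}\right) \left(-6\right) = \frac{3}{4}$)
$X{\left(-7,-4 \right)} 25 \cdot 3 = \frac{3}{4} \cdot 25 \cdot 3 = \frac{75}{4} \cdot 3 = \frac{225}{4}$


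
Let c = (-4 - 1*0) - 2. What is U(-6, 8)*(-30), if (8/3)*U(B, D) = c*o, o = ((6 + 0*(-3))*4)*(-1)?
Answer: -1620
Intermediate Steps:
c = -6 (c = (-4 + 0) - 2 = -4 - 2 = -6)
o = -24 (o = ((6 + 0)*4)*(-1) = (6*4)*(-1) = 24*(-1) = -24)
U(B, D) = 54 (U(B, D) = 3*(-6*(-24))/8 = (3/8)*144 = 54)
U(-6, 8)*(-30) = 54*(-30) = -1620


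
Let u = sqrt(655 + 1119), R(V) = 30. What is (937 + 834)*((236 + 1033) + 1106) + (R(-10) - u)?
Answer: 4206155 - sqrt(1774) ≈ 4.2061e+6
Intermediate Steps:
u = sqrt(1774) ≈ 42.119
(937 + 834)*((236 + 1033) + 1106) + (R(-10) - u) = (937 + 834)*((236 + 1033) + 1106) + (30 - sqrt(1774)) = 1771*(1269 + 1106) + (30 - sqrt(1774)) = 1771*2375 + (30 - sqrt(1774)) = 4206125 + (30 - sqrt(1774)) = 4206155 - sqrt(1774)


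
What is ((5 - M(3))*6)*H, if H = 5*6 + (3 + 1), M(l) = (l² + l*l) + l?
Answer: -3264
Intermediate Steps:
M(l) = l + 2*l² (M(l) = (l² + l²) + l = 2*l² + l = l + 2*l²)
H = 34 (H = 30 + 4 = 34)
((5 - M(3))*6)*H = ((5 - 3*(1 + 2*3))*6)*34 = ((5 - 3*(1 + 6))*6)*34 = ((5 - 3*7)*6)*34 = ((5 - 1*21)*6)*34 = ((5 - 21)*6)*34 = -16*6*34 = -96*34 = -3264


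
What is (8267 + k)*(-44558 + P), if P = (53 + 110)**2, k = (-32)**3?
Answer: 440748489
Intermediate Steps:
k = -32768
P = 26569 (P = 163**2 = 26569)
(8267 + k)*(-44558 + P) = (8267 - 32768)*(-44558 + 26569) = -24501*(-17989) = 440748489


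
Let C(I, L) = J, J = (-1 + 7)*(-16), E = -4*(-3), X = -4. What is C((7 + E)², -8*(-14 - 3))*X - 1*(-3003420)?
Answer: 3003804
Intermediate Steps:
E = 12
J = -96 (J = 6*(-16) = -96)
C(I, L) = -96
C((7 + E)², -8*(-14 - 3))*X - 1*(-3003420) = -96*(-4) - 1*(-3003420) = 384 + 3003420 = 3003804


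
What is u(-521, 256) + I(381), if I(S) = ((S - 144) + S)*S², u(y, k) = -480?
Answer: 89709018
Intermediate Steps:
I(S) = S²*(-144 + 2*S) (I(S) = ((-144 + S) + S)*S² = (-144 + 2*S)*S² = S²*(-144 + 2*S))
u(-521, 256) + I(381) = -480 + 2*381²*(-72 + 381) = -480 + 2*145161*309 = -480 + 89709498 = 89709018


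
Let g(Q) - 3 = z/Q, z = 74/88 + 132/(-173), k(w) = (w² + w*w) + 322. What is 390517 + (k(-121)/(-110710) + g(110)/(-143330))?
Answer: 518865820753741768697/1328664759967600 ≈ 3.9052e+5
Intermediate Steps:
k(w) = 322 + 2*w² (k(w) = (w² + w²) + 322 = 2*w² + 322 = 322 + 2*w²)
z = 593/7612 (z = 74*(1/88) + 132*(-1/173) = 37/44 - 132/173 = 593/7612 ≈ 0.077903)
g(Q) = 3 + 593/(7612*Q)
390517 + (k(-121)/(-110710) + g(110)/(-143330)) = 390517 + ((322 + 2*(-121)²)/(-110710) + (3 + (593/7612)/110)/(-143330)) = 390517 + ((322 + 2*14641)*(-1/110710) + (3 + (593/7612)*(1/110))*(-1/143330)) = 390517 + ((322 + 29282)*(-1/110710) + (3 + 593/837320)*(-1/143330)) = 390517 + (29604*(-1/110710) + (2512553/837320)*(-1/143330)) = 390517 + (-14802/55355 - 2512553/120013075600) = 390517 - 355314525480503/1328664759967600 = 518865820753741768697/1328664759967600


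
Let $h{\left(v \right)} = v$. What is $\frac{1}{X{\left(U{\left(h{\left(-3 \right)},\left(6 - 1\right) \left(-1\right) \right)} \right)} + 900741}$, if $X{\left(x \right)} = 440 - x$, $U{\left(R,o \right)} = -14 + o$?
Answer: $\frac{1}{901200} \approx 1.1096 \cdot 10^{-6}$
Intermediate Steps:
$\frac{1}{X{\left(U{\left(h{\left(-3 \right)},\left(6 - 1\right) \left(-1\right) \right)} \right)} + 900741} = \frac{1}{\left(440 - \left(-14 + \left(6 - 1\right) \left(-1\right)\right)\right) + 900741} = \frac{1}{\left(440 - \left(-14 + 5 \left(-1\right)\right)\right) + 900741} = \frac{1}{\left(440 - \left(-14 - 5\right)\right) + 900741} = \frac{1}{\left(440 - -19\right) + 900741} = \frac{1}{\left(440 + 19\right) + 900741} = \frac{1}{459 + 900741} = \frac{1}{901200}$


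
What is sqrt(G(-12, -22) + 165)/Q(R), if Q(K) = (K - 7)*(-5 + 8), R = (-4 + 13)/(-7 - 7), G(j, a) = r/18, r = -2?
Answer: -28*sqrt(371)/963 ≈ -0.56004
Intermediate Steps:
G(j, a) = -1/9 (G(j, a) = -2/18 = -2*1/18 = -1/9)
R = -9/14 (R = 9/(-14) = 9*(-1/14) = -9/14 ≈ -0.64286)
Q(K) = -21 + 3*K (Q(K) = (-7 + K)*3 = -21 + 3*K)
sqrt(G(-12, -22) + 165)/Q(R) = sqrt(-1/9 + 165)/(-21 + 3*(-9/14)) = sqrt(1484/9)/(-21 - 27/14) = (2*sqrt(371)/3)/(-321/14) = (2*sqrt(371)/3)*(-14/321) = -28*sqrt(371)/963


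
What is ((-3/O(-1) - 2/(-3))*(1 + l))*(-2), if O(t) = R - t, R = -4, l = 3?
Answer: -40/3 ≈ -13.333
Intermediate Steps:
O(t) = -4 - t
((-3/O(-1) - 2/(-3))*(1 + l))*(-2) = ((-3/(-4 - 1*(-1)) - 2/(-3))*(1 + 3))*(-2) = ((-3/(-4 + 1) - 2*(-⅓))*4)*(-2) = ((-3/(-3) + ⅔)*4)*(-2) = ((-3*(-⅓) + ⅔)*4)*(-2) = ((1 + ⅔)*4)*(-2) = ((5/3)*4)*(-2) = (20/3)*(-2) = -40/3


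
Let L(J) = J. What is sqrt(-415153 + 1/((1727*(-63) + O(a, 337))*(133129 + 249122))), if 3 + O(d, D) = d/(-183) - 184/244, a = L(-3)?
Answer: 2*I*sqrt(74226370146670101305027052322)/845677969113 ≈ 644.32*I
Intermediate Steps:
a = -3
O(d, D) = -229/61 - d/183 (O(d, D) = -3 + (d/(-183) - 184/244) = -3 + (d*(-1/183) - 184*1/244) = -3 + (-d/183 - 46/61) = -3 + (-46/61 - d/183) = -229/61 - d/183)
sqrt(-415153 + 1/((1727*(-63) + O(a, 337))*(133129 + 249122))) = sqrt(-415153 + 1/((1727*(-63) + (-229/61 - 1/183*(-3)))*(133129 + 249122))) = sqrt(-415153 + 1/((-108801 + (-229/61 + 1/61))*382251)) = sqrt(-415153 + 1/((-108801 - 228/61)*382251)) = sqrt(-415153 + 1/(-6637089/61*382251)) = sqrt(-415153 + 1/(-2537033907339/61)) = sqrt(-415153 - 61/2537033907339) = sqrt(-1053257237733507928/2537033907339) = 2*I*sqrt(74226370146670101305027052322)/845677969113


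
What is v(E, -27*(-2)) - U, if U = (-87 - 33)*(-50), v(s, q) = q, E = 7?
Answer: -5946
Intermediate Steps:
U = 6000 (U = -120*(-50) = 6000)
v(E, -27*(-2)) - U = -27*(-2) - 1*6000 = 54 - 6000 = -5946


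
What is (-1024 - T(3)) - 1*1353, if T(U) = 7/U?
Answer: -7138/3 ≈ -2379.3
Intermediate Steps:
(-1024 - T(3)) - 1*1353 = (-1024 - 7/3) - 1*1353 = (-1024 - 7/3) - 1353 = -3079/3 - 1353 = -7138/3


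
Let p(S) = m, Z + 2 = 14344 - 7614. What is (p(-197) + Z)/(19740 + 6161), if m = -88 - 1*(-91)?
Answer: 6731/25901 ≈ 0.25987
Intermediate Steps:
m = 3 (m = -88 + 91 = 3)
Z = 6728 (Z = -2 + (14344 - 7614) = -2 + 6730 = 6728)
p(S) = 3
(p(-197) + Z)/(19740 + 6161) = (3 + 6728)/(19740 + 6161) = 6731/25901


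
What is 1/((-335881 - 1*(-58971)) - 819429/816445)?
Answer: -816445/226082604379 ≈ -3.6113e-6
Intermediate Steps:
1/((-335881 - 1*(-58971)) - 819429/816445) = 1/((-335881 + 58971) - 819429*1/816445) = 1/(-276910 - 819429/816445) = 1/(-226082604379/816445) = -816445/226082604379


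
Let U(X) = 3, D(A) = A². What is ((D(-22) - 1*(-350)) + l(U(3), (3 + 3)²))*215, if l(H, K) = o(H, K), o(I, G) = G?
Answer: 187050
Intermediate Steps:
l(H, K) = K
((D(-22) - 1*(-350)) + l(U(3), (3 + 3)²))*215 = (((-22)² - 1*(-350)) + (3 + 3)²)*215 = ((484 + 350) + 6²)*215 = (834 + 36)*215 = 870*215 = 187050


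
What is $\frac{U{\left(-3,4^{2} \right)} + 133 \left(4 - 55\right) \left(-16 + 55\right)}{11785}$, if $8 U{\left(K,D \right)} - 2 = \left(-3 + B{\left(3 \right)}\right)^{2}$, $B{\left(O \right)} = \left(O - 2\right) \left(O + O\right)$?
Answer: $- \frac{423257}{18856} \approx -22.447$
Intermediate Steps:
$B{\left(O \right)} = 2 O \left(-2 + O\right)$ ($B{\left(O \right)} = \left(-2 + O\right) 2 O = 2 O \left(-2 + O\right)$)
$U{\left(K,D \right)} = \frac{11}{8}$ ($U{\left(K,D \right)} = \frac{1}{4} + \frac{\left(-3 + 2 \cdot 3 \left(-2 + 3\right)\right)^{2}}{8} = \frac{1}{4} + \frac{\left(-3 + 2 \cdot 3 \cdot 1\right)^{2}}{8} = \frac{1}{4} + \frac{\left(-3 + 6\right)^{2}}{8} = \frac{1}{4} + \frac{3^{2}}{8} = \frac{1}{4} + \frac{1}{8} \cdot 9 = \frac{1}{4} + \frac{9}{8} = \frac{11}{8}$)
$\frac{U{\left(-3,4^{2} \right)} + 133 \left(4 - 55\right) \left(-16 + 55\right)}{11785} = \frac{\frac{11}{8} + 133 \left(4 - 55\right) \left(-16 + 55\right)}{11785} = \left(\frac{11}{8} + 133 \left(\left(-51\right) 39\right)\right) \frac{1}{11785} = \left(\frac{11}{8} + 133 \left(-1989\right)\right) \frac{1}{11785} = \left(\frac{11}{8} - 264537\right) \frac{1}{11785} = \left(- \frac{2116285}{8}\right) \frac{1}{11785} = - \frac{423257}{18856}$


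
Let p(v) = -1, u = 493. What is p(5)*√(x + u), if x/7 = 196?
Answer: -√1865 ≈ -43.186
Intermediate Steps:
x = 1372 (x = 7*196 = 1372)
p(5)*√(x + u) = -√(1372 + 493) = -√1865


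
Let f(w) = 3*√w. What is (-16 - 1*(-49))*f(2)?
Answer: 99*√2 ≈ 140.01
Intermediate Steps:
(-16 - 1*(-49))*f(2) = (-16 - 1*(-49))*(3*√2) = (-16 + 49)*(3*√2) = 33*(3*√2) = 99*√2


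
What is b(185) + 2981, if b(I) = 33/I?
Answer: 551518/185 ≈ 2981.2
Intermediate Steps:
b(185) + 2981 = 33/185 + 2981 = 551518/185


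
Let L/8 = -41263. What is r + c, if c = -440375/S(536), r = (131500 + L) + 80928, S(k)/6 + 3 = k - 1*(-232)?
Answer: -108114643/918 ≈ -1.1777e+5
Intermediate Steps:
L = -330104 (L = 8*(-41263) = -330104)
S(k) = 1374 + 6*k (S(k) = -18 + 6*(k - 1*(-232)) = -18 + 6*(k + 232) = -18 + 6*(232 + k) = -18 + (1392 + 6*k) = 1374 + 6*k)
r = -117676 (r = (131500 - 330104) + 80928 = -198604 + 80928 = -117676)
c = -88075/918 (c = -440375/(1374 + 6*536) = -440375/(1374 + 3216) = -440375/4590 = -440375*1/4590 = -88075/918 ≈ -95.942)
r + c = -117676 - 88075/918 = -108114643/918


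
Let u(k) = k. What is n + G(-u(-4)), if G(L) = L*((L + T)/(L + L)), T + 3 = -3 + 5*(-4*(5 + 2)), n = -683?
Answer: -754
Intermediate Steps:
T = -146 (T = -3 + (-3 + 5*(-4*(5 + 2))) = -3 + (-3 + 5*(-4*7)) = -3 + (-3 + 5*(-28)) = -3 + (-3 - 140) = -3 - 143 = -146)
G(L) = -73 + L/2 (G(L) = L*((L - 146)/(L + L)) = L*((-146 + L)/((2*L))) = L*((-146 + L)*(1/(2*L))) = L*((-146 + L)/(2*L)) = -73 + L/2)
n + G(-u(-4)) = -683 + (-73 + (-1*(-4))/2) = -683 + (-73 + (½)*4) = -683 + (-73 + 2) = -683 - 71 = -754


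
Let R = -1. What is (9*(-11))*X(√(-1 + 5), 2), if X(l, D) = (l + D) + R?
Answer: -297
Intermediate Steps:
X(l, D) = -1 + D + l (X(l, D) = (l + D) - 1 = (D + l) - 1 = -1 + D + l)
(9*(-11))*X(√(-1 + 5), 2) = (9*(-11))*(-1 + 2 + √(-1 + 5)) = -99*(-1 + 2 + √4) = -99*(-1 + 2 + 2) = -99*3 = -297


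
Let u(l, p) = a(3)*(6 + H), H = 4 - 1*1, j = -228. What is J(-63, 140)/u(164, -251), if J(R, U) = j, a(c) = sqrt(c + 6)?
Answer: -76/9 ≈ -8.4444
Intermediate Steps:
a(c) = sqrt(6 + c)
H = 3 (H = 4 - 1 = 3)
J(R, U) = -228
u(l, p) = 27 (u(l, p) = sqrt(6 + 3)*(6 + 3) = sqrt(9)*9 = 3*9 = 27)
J(-63, 140)/u(164, -251) = -228/27 = -228*1/27 = -76/9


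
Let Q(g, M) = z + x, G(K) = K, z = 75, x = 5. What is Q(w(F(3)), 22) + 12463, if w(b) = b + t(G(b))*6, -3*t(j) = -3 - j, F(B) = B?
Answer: 12543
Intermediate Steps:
t(j) = 1 + j/3 (t(j) = -(-3 - j)/3 = 1 + j/3)
w(b) = 6 + 3*b (w(b) = b + (1 + b/3)*6 = b + (6 + 2*b) = 6 + 3*b)
Q(g, M) = 80 (Q(g, M) = 75 + 5 = 80)
Q(w(F(3)), 22) + 12463 = 80 + 12463 = 12543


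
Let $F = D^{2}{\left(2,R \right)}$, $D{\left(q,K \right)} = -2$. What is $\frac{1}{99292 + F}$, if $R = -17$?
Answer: $\frac{1}{99296} \approx 1.0071 \cdot 10^{-5}$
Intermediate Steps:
$F = 4$ ($F = \left(-2\right)^{2} = 4$)
$\frac{1}{99292 + F} = \frac{1}{99292 + 4} = \frac{1}{99296}$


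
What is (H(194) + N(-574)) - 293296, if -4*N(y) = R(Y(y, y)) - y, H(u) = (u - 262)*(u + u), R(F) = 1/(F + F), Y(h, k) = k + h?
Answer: -2937259023/9184 ≈ -3.1982e+5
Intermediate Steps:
Y(h, k) = h + k
R(F) = 1/(2*F)
H(u) = 2*u*(-262 + u) (H(u) = (-262 + u)*(2*u) = 2*u*(-262 + u))
N(y) = -1/(16*y) + y/4 (N(y) = -(1/(2*(y + y)) - y)/4 = -(1/(2*((2*y))) - y)/4 = -((1/(2*y))/2 - y)/4 = -(1/(4*y) - y)/4 = -(-y + 1/(4*y))/4 = -1/(16*y) + y/4)
(H(194) + N(-574)) - 293296 = (2*194*(-262 + 194) + (-1/16/(-574) + (1/4)*(-574))) - 293296 = (2*194*(-68) + (-1/16*(-1/574) - 287/2)) - 293296 = (-26384 + (1/9184 - 287/2)) - 293296 = (-26384 - 1317903/9184) - 293296 = -243628559/9184 - 293296 = -2937259023/9184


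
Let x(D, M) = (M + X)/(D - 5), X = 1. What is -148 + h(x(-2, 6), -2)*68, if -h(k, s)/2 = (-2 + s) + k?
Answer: 532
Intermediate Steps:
x(D, M) = (1 + M)/(-5 + D) (x(D, M) = (M + 1)/(D - 5) = (1 + M)/(-5 + D))
h(k, s) = 4 - 2*k - 2*s (h(k, s) = -2*((-2 + s) + k) = -2*(-2 + k + s) = 4 - 2*k - 2*s)
-148 + h(x(-2, 6), -2)*68 = -148 + (4 - 2*(1 + 6)/(-5 - 2) - 2*(-2))*68 = -148 + (4 - 2*7/(-7) + 4)*68 = -148 + (4 - (-2)*7/7 + 4)*68 = -148 + (4 - 2*(-1) + 4)*68 = -148 + (4 + 2 + 4)*68 = -148 + 10*68 = -148 + 680 = 532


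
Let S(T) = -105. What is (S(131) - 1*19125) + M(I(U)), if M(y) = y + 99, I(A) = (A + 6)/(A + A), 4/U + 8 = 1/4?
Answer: -306181/16 ≈ -19136.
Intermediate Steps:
U = -16/31 (U = 4/(-8 + 1/4) = 4/(-31/4) = 4*(-4/31) = -16/31 ≈ -0.51613)
I(A) = (6 + A)/(2*A) (I(A) = (6 + A)/((2*A)) = (6 + A)*(1/(2*A)) = (6 + A)/(2*A))
M(y) = 99 + y
(S(131) - 1*19125) + M(I(U)) = (-105 - 1*19125) + (99 + (6 - 16/31)/(2*(-16/31))) = (-105 - 19125) + (99 + (1/2)*(-31/16)*(170/31)) = -19230 + (99 - 85/16) = -19230 + 1499/16 = -306181/16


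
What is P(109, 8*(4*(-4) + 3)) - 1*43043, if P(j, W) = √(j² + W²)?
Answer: -43043 + √22697 ≈ -42892.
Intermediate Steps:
P(j, W) = √(W² + j²)
P(109, 8*(4*(-4) + 3)) - 1*43043 = √((8*(4*(-4) + 3))² + 109²) - 1*43043 = √((8*(-16 + 3))² + 11881) - 43043 = √((8*(-13))² + 11881) - 43043 = √((-104)² + 11881) - 43043 = √(10816 + 11881) - 43043 = √22697 - 43043 = -43043 + √22697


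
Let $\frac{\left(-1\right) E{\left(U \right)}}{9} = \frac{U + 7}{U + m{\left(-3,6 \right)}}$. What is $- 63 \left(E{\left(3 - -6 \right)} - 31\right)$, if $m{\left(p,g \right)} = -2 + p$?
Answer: $4221$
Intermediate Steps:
$E{\left(U \right)} = - \frac{9 \left(7 + U\right)}{-5 + U}$ ($E{\left(U \right)} = - 9 \frac{U + 7}{U - 5} = - 9 \frac{7 + U}{U - 5} = - 9 \frac{7 + U}{-5 + U} = - \frac{9 \left(7 + U\right)}{-5 + U}$)
$- 63 \left(E{\left(3 - -6 \right)} - 31\right) = - 63 \left(\frac{9 \left(-7 - \left(3 - -6\right)\right)}{-5 + \left(3 - -6\right)} - 31\right) = - 63 \left(\frac{9 \left(-7 - \left(3 + 6\right)\right)}{-5 + \left(3 + 6\right)} - 31\right) = - 63 \left(\frac{9 \left(-7 - 9\right)}{-5 + 9} - 31\right) = - 63 \left(\frac{9 \left(-7 - 9\right)}{4} - 31\right) = - 63 \left(9 \cdot \frac{1}{4} \left(-16\right) - 31\right) = - 63 \left(-36 - 31\right) = \left(-63\right) \left(-67\right) = 4221$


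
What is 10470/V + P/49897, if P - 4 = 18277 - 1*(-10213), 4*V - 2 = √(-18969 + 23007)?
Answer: -2032213962/100642249 + 20940*√4038/2017 ≈ 639.52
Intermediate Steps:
V = ½ + √4038/4 (V = ½ + √(-18969 + 23007)/4 = ½ + √4038/4 ≈ 16.386)
P = 28494 (P = 4 + (18277 - 1*(-10213)) = 4 + (18277 + 10213) = 4 + 28490 = 28494)
10470/V + P/49897 = 10470/(½ + √4038/4) + 28494/49897 = 28494/49897 + 10470/(½ + √4038/4)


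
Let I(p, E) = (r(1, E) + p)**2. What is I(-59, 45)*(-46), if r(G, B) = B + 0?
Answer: -9016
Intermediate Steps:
r(G, B) = B
I(p, E) = (E + p)**2
I(-59, 45)*(-46) = (45 - 59)**2*(-46) = (-14)**2*(-46) = 196*(-46) = -9016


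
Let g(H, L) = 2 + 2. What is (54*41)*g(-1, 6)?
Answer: 8856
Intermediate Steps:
g(H, L) = 4
(54*41)*g(-1, 6) = (54*41)*4 = 2214*4 = 8856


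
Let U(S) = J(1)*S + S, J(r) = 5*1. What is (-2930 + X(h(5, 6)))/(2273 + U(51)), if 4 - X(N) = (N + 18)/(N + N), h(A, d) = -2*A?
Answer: -14628/12895 ≈ -1.1344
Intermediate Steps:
J(r) = 5
U(S) = 6*S (U(S) = 5*S + S = 6*S)
X(N) = 4 - (18 + N)/(2*N) (X(N) = 4 - (N + 18)/(N + N) = 4 - (18 + N)/(2*N))
(-2930 + X(h(5, 6)))/(2273 + U(51)) = (-2930 + (7/2 - 9/((-2*5))))/(2273 + 6*51) = (-2930 + (7/2 - 9/(-10)))/(2273 + 306) = (-2930 + (7/2 - 9*(-⅒)))/2579 = (-2930 + (7/2 + 9/10))*(1/2579) = (-2930 + 22/5)*(1/2579) = -14628/5*1/2579 = -14628/12895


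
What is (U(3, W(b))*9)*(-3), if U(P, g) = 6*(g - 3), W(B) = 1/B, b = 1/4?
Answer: -162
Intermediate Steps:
b = ¼ ≈ 0.25000
W(B) = 1/B
U(P, g) = -18 + 6*g (U(P, g) = 6*(-3 + g) = -18 + 6*g)
(U(3, W(b))*9)*(-3) = ((-18 + 6/(¼))*9)*(-3) = ((-18 + 6*4)*9)*(-3) = ((-18 + 24)*9)*(-3) = (6*9)*(-3) = 54*(-3) = -162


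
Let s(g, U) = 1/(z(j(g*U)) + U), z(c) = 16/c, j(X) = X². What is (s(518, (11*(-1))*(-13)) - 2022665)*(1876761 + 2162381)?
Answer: -1602583695959722511383132/196158729771 ≈ -8.1698e+12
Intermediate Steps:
s(g, U) = 1/(U + 16/(U²*g²)) (s(g, U) = 1/(16/((g*U)²) + U) = 1/(16/((U*g)²) + U) = 1/(16/((U²*g²)) + U) = 1/(16*(1/(U²*g²)) + U) = 1/(16/(U²*g²) + U) = 1/(U + 16/(U²*g²)))
(s(518, (11*(-1))*(-13)) - 2022665)*(1876761 + 2162381) = (((11*(-1))*(-13))²*518²/(16 + ((11*(-1))*(-13))³*518²) - 2022665)*(1876761 + 2162381) = ((-11*(-13))²*268324/(16 + (-11*(-13))³*268324) - 2022665)*4039142 = (143²*268324/(16 + 143³*268324) - 2022665)*4039142 = (20449*268324/(16 + 2924207*268324) - 2022665)*4039142 = (20449*268324/(16 + 784634919068) - 2022665)*4039142 = (20449*268324/784634919084 - 2022665)*4039142 = (20449*268324*(1/784634919084) - 2022665)*4039142 = (1371739369/196158729771 - 2022665)*4039142 = -396763395780520346/196158729771*4039142 = -1602583695959722511383132/196158729771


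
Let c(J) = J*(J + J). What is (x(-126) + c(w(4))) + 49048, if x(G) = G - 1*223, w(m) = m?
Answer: 48731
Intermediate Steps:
c(J) = 2*J**2 (c(J) = J*(2*J) = 2*J**2)
x(G) = -223 + G (x(G) = G - 223 = -223 + G)
(x(-126) + c(w(4))) + 49048 = ((-223 - 126) + 2*4**2) + 49048 = (-349 + 2*16) + 49048 = (-349 + 32) + 49048 = -317 + 49048 = 48731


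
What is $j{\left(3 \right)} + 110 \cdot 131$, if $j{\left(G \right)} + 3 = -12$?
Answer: $14395$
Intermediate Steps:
$j{\left(G \right)} = -15$ ($j{\left(G \right)} = -3 - 12 = -15$)
$j{\left(3 \right)} + 110 \cdot 131 = -15 + 110 \cdot 131 = -15 + 14410 = 14395$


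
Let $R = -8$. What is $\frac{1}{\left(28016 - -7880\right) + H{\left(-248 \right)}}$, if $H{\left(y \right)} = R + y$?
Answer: $\frac{1}{35640} \approx 2.8058 \cdot 10^{-5}$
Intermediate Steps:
$H{\left(y \right)} = -8 + y$
$\frac{1}{\left(28016 - -7880\right) + H{\left(-248 \right)}} = \frac{1}{\left(28016 - -7880\right) - 256} = \frac{1}{\left(28016 + 7880\right) - 256} = \frac{1}{35896 - 256} = \frac{1}{35640}$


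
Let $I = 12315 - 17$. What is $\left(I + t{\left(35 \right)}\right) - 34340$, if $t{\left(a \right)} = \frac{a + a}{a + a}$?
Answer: $-22041$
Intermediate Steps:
$t{\left(a \right)} = 1$ ($t{\left(a \right)} = \frac{2 a}{2 a} = 2 a \frac{1}{2 a} = 1$)
$I = 12298$
$\left(I + t{\left(35 \right)}\right) - 34340 = \left(12298 + 1\right) - 34340 = 12299 - 34340 = -22041$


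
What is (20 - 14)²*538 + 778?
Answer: 20146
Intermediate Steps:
(20 - 14)²*538 + 778 = 6²*538 + 778 = 36*538 + 778 = 19368 + 778 = 20146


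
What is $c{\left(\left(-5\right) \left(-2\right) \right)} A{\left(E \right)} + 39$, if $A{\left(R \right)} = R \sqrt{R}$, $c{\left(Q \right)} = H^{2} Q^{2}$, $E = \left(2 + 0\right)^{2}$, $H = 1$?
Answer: $839$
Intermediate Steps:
$E = 4$ ($E = 2^{2} = 4$)
$c{\left(Q \right)} = Q^{2}$ ($c{\left(Q \right)} = 1^{2} Q^{2} = 1 Q^{2} = Q^{2}$)
$A{\left(R \right)} = R^{\frac{3}{2}}$
$c{\left(\left(-5\right) \left(-2\right) \right)} A{\left(E \right)} + 39 = \left(\left(-5\right) \left(-2\right)\right)^{2} \cdot 4^{\frac{3}{2}} + 39 = 10^{2} \cdot 8 + 39 = 100 \cdot 8 + 39 = 800 + 39 = 839$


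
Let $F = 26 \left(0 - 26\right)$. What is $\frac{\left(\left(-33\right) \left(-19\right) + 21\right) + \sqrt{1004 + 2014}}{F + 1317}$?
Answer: $\frac{648}{641} + \frac{\sqrt{3018}}{641} \approx 1.0966$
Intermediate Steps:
$F = -676$ ($F = 26 \left(-26\right) = -676$)
$\frac{\left(\left(-33\right) \left(-19\right) + 21\right) + \sqrt{1004 + 2014}}{F + 1317} = \frac{\left(\left(-33\right) \left(-19\right) + 21\right) + \sqrt{1004 + 2014}}{-676 + 1317} = \frac{\left(627 + 21\right) + \sqrt{3018}}{641} = \left(648 + \sqrt{3018}\right) \frac{1}{641} = \frac{648}{641} + \frac{\sqrt{3018}}{641}$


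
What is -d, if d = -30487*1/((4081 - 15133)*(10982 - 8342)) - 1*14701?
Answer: 428935162793/29177280 ≈ 14701.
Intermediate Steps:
d = -428935162793/29177280 (d = -30487/(2640*(-11052)) - 14701 = -30487/(-29177280) - 14701 = -30487*(-1/29177280) - 14701 = 30487/29177280 - 14701 = -428935162793/29177280 ≈ -14701.)
-d = -1*(-428935162793/29177280) = 428935162793/29177280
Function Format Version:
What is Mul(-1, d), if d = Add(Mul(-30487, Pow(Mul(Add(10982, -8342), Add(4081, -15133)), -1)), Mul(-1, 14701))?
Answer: Rational(428935162793, 29177280) ≈ 14701.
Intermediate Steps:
d = Rational(-428935162793, 29177280) (d = Add(Mul(-30487, Pow(Mul(2640, -11052), -1)), -14701) = Add(Mul(-30487, Pow(-29177280, -1)), -14701) = Add(Mul(-30487, Rational(-1, 29177280)), -14701) = Add(Rational(30487, 29177280), -14701) = Rational(-428935162793, 29177280) ≈ -14701.)
Mul(-1, d) = Mul(-1, Rational(-428935162793, 29177280)) = Rational(428935162793, 29177280)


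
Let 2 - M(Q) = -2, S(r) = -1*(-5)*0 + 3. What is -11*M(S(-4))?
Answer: -44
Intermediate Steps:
S(r) = 3 (S(r) = 5*0 + 3 = 0 + 3 = 3)
M(Q) = 4 (M(Q) = 2 - 1*(-2) = 2 + 2 = 4)
-11*M(S(-4)) = -11*4 = -44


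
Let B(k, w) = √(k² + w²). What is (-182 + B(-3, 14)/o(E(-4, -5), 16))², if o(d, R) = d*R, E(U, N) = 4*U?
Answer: (46592 + √205)²/65536 ≈ 33144.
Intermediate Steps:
o(d, R) = R*d
(-182 + B(-3, 14)/o(E(-4, -5), 16))² = (-182 + √((-3)² + 14²)/((16*(4*(-4)))))² = (-182 + √(9 + 196)/((16*(-16))))² = (-182 + √205/(-256))² = (-182 + √205*(-1/256))² = (-182 - √205/256)²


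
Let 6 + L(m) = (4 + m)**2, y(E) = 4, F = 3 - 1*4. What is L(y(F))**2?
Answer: 3364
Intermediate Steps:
F = -1 (F = 3 - 4 = -1)
L(m) = -6 + (4 + m)**2
L(y(F))**2 = (-6 + (4 + 4)**2)**2 = (-6 + 8**2)**2 = (-6 + 64)**2 = 58**2 = 3364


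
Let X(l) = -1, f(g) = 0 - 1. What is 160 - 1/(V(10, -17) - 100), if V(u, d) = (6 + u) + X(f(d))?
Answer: 13601/85 ≈ 160.01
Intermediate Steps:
f(g) = -1
V(u, d) = 5 + u (V(u, d) = (6 + u) - 1 = 5 + u)
160 - 1/(V(10, -17) - 100) = 160 - 1/((5 + 10) - 100) = 160 - 1/(15 - 100) = 160 - 1/(-85) = 160 - 1*(-1/85) = 160 + 1/85 = 13601/85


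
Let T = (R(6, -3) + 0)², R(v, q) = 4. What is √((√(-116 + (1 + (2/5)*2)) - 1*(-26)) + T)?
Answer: √(1050 + 5*I*√2855)/5 ≈ 6.5322 + 0.81799*I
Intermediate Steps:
T = 16 (T = (4 + 0)² = 4² = 16)
√((√(-116 + (1 + (2/5)*2)) - 1*(-26)) + T) = √((√(-116 + (1 + (2/5)*2)) - 1*(-26)) + 16) = √((√(-116 + (1 + (2*(⅕))*2)) + 26) + 16) = √((√(-116 + (1 + (⅖)*2)) + 26) + 16) = √((√(-116 + (1 + ⅘)) + 26) + 16) = √((√(-116 + 9/5) + 26) + 16) = √((√(-571/5) + 26) + 16) = √((I*√2855/5 + 26) + 16) = √((26 + I*√2855/5) + 16) = √(42 + I*√2855/5)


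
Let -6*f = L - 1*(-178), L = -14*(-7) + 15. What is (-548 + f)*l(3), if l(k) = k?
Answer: -3579/2 ≈ -1789.5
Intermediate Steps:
L = 113 (L = 98 + 15 = 113)
f = -97/2 (f = -(113 - 1*(-178))/6 = -(113 + 178)/6 = -1/6*291 = -97/2 ≈ -48.500)
(-548 + f)*l(3) = (-548 - 97/2)*3 = -1193/2*3 = -3579/2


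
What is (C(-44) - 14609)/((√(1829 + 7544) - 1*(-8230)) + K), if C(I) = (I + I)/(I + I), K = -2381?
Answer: -21360548/8550357 + 3652*√9373/8550357 ≈ -2.4569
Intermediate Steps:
C(I) = 1 (C(I) = (2*I)/((2*I)) = (2*I)*(1/(2*I)) = 1)
(C(-44) - 14609)/((√(1829 + 7544) - 1*(-8230)) + K) = (1 - 14609)/((√(1829 + 7544) - 1*(-8230)) - 2381) = -14608/((√9373 + 8230) - 2381) = -14608/((8230 + √9373) - 2381) = -14608/(5849 + √9373)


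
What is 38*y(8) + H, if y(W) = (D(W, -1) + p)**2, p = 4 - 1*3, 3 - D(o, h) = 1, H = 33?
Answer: 375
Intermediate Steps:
D(o, h) = 2 (D(o, h) = 3 - 1*1 = 3 - 1 = 2)
p = 1 (p = 4 - 3 = 1)
y(W) = 9 (y(W) = (2 + 1)**2 = 3**2 = 9)
38*y(8) + H = 38*9 + 33 = 342 + 33 = 375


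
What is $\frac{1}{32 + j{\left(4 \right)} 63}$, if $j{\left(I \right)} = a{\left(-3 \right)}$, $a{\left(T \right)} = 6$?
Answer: $\frac{1}{410} \approx 0.002439$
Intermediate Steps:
$j{\left(I \right)} = 6$
$\frac{1}{32 + j{\left(4 \right)} 63} = \frac{1}{32 + 6 \cdot 63} = \frac{1}{32 + 378} = \frac{1}{410}$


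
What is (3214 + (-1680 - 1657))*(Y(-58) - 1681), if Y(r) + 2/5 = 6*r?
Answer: 1248081/5 ≈ 2.4962e+5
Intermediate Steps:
Y(r) = -2/5 + 6*r
(3214 + (-1680 - 1657))*(Y(-58) - 1681) = (3214 + (-1680 - 1657))*((-2/5 + 6*(-58)) - 1681) = (3214 - 3337)*((-2/5 - 348) - 1681) = -123*(-1742/5 - 1681) = -123*(-10147/5) = 1248081/5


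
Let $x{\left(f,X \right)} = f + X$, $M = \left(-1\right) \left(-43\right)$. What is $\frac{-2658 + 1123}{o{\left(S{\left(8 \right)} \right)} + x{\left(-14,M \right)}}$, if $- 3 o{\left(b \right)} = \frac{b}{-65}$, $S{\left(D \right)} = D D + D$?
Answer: $- \frac{99775}{1909} \approx -52.266$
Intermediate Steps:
$S{\left(D \right)} = D + D^{2}$ ($S{\left(D \right)} = D^{2} + D = D + D^{2}$)
$o{\left(b \right)} = \frac{b}{195}$ ($o{\left(b \right)} = - \frac{b \frac{1}{-65}}{3} = - \frac{b \left(- \frac{1}{65}\right)}{3} = - \frac{\left(- \frac{1}{65}\right) b}{3} = \frac{b}{195}$)
$M = 43$
$x{\left(f,X \right)} = X + f$
$\frac{-2658 + 1123}{o{\left(S{\left(8 \right)} \right)} + x{\left(-14,M \right)}} = \frac{-2658 + 1123}{\frac{8 \left(1 + 8\right)}{195} + \left(43 - 14\right)} = - \frac{1535}{\frac{8 \cdot 9}{195} + 29} = - \frac{1535}{\frac{1}{195} \cdot 72 + 29} = - \frac{1535}{\frac{24}{65} + 29} = - \frac{1535}{\frac{1909}{65}} = \left(-1535\right) \frac{65}{1909} = - \frac{99775}{1909}$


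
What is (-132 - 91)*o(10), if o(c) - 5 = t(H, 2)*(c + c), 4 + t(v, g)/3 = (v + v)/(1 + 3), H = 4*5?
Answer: -81395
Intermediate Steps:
H = 20
t(v, g) = -12 + 3*v/2 (t(v, g) = -12 + 3*((v + v)/(1 + 3)) = -12 + 3*((2*v)/4) = -12 + 3*((2*v)*(1/4)) = -12 + 3*(v/2) = -12 + 3*v/2)
o(c) = 5 + 36*c (o(c) = 5 + (-12 + (3/2)*20)*(c + c) = 5 + (-12 + 30)*(2*c) = 5 + 18*(2*c) = 5 + 36*c)
(-132 - 91)*o(10) = (-132 - 91)*(5 + 36*10) = -223*(5 + 360) = -223*365 = -81395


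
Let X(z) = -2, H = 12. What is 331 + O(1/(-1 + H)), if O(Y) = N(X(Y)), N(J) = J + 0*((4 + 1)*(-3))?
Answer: 329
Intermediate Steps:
N(J) = J (N(J) = J + 0*(5*(-3)) = J + 0*(-15) = J + 0 = J)
O(Y) = -2
331 + O(1/(-1 + H)) = 331 - 2 = 329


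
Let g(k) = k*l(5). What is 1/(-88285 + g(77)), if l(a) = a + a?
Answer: -1/87515 ≈ -1.1427e-5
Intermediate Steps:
l(a) = 2*a
g(k) = 10*k (g(k) = k*(2*5) = k*10 = 10*k)
1/(-88285 + g(77)) = 1/(-88285 + 10*77) = 1/(-88285 + 770) = 1/(-87515) = -1/87515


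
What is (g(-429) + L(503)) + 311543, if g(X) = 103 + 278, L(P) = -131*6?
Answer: 311138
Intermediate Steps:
L(P) = -786
g(X) = 381
(g(-429) + L(503)) + 311543 = (381 - 786) + 311543 = -405 + 311543 = 311138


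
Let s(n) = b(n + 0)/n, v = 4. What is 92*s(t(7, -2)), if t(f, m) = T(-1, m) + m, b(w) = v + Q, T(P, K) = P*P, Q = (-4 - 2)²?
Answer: -3680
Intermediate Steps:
Q = 36 (Q = (-6)² = 36)
T(P, K) = P²
b(w) = 40 (b(w) = 4 + 36 = 40)
t(f, m) = 1 + m (t(f, m) = (-1)² + m = 1 + m)
s(n) = 40/n
92*s(t(7, -2)) = 92*(40/(1 - 2)) = 92*(40/(-1)) = 92*(40*(-1)) = 92*(-40) = -3680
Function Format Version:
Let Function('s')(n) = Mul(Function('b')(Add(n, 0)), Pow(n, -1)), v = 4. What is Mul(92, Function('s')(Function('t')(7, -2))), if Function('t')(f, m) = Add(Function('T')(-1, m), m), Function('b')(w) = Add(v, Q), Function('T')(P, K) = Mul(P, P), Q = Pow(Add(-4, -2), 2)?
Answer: -3680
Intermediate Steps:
Q = 36 (Q = Pow(-6, 2) = 36)
Function('T')(P, K) = Pow(P, 2)
Function('b')(w) = 40 (Function('b')(w) = Add(4, 36) = 40)
Function('t')(f, m) = Add(1, m) (Function('t')(f, m) = Add(Pow(-1, 2), m) = Add(1, m))
Function('s')(n) = Mul(40, Pow(n, -1))
Mul(92, Function('s')(Function('t')(7, -2))) = Mul(92, Mul(40, Pow(Add(1, -2), -1))) = Mul(92, Mul(40, Pow(-1, -1))) = Mul(92, Mul(40, -1)) = Mul(92, -40) = -3680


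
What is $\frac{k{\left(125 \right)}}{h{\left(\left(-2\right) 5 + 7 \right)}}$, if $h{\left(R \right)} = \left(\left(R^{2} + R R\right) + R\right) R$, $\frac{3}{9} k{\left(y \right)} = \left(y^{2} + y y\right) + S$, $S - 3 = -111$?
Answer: $- \frac{31142}{15} \approx -2076.1$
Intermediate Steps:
$S = -108$ ($S = 3 - 111 = -108$)
$k{\left(y \right)} = -324 + 6 y^{2}$ ($k{\left(y \right)} = 3 \left(\left(y^{2} + y y\right) - 108\right) = 3 \left(\left(y^{2} + y^{2}\right) - 108\right) = 3 \left(2 y^{2} - 108\right) = 3 \left(-108 + 2 y^{2}\right) = -324 + 6 y^{2}$)
$h{\left(R \right)} = R \left(R + 2 R^{2}\right)$ ($h{\left(R \right)} = \left(\left(R^{2} + R^{2}\right) + R\right) R = \left(2 R^{2} + R\right) R = \left(R + 2 R^{2}\right) R = R \left(R + 2 R^{2}\right)$)
$\frac{k{\left(125 \right)}}{h{\left(\left(-2\right) 5 + 7 \right)}} = \frac{-324 + 6 \cdot 125^{2}}{\left(\left(-2\right) 5 + 7\right)^{2} \left(1 + 2 \left(\left(-2\right) 5 + 7\right)\right)} = \frac{-324 + 6 \cdot 15625}{\left(-10 + 7\right)^{2} \left(1 + 2 \left(-10 + 7\right)\right)} = \frac{-324 + 93750}{\left(-3\right)^{2} \left(1 + 2 \left(-3\right)\right)} = \frac{93426}{9 \left(1 - 6\right)} = \frac{93426}{9 \left(-5\right)} = \frac{93426}{-45} = 93426 \left(- \frac{1}{45}\right) = - \frac{31142}{15}$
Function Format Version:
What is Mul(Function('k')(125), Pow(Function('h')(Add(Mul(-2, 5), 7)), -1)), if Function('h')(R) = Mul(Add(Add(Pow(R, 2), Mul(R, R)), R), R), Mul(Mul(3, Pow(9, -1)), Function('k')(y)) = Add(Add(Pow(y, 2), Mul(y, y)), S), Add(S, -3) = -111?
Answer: Rational(-31142, 15) ≈ -2076.1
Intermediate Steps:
S = -108 (S = Add(3, -111) = -108)
Function('k')(y) = Add(-324, Mul(6, Pow(y, 2))) (Function('k')(y) = Mul(3, Add(Add(Pow(y, 2), Mul(y, y)), -108)) = Mul(3, Add(Add(Pow(y, 2), Pow(y, 2)), -108)) = Mul(3, Add(Mul(2, Pow(y, 2)), -108)) = Mul(3, Add(-108, Mul(2, Pow(y, 2)))) = Add(-324, Mul(6, Pow(y, 2))))
Function('h')(R) = Mul(R, Add(R, Mul(2, Pow(R, 2)))) (Function('h')(R) = Mul(Add(Add(Pow(R, 2), Pow(R, 2)), R), R) = Mul(Add(Mul(2, Pow(R, 2)), R), R) = Mul(Add(R, Mul(2, Pow(R, 2))), R) = Mul(R, Add(R, Mul(2, Pow(R, 2)))))
Mul(Function('k')(125), Pow(Function('h')(Add(Mul(-2, 5), 7)), -1)) = Mul(Add(-324, Mul(6, Pow(125, 2))), Pow(Mul(Pow(Add(Mul(-2, 5), 7), 2), Add(1, Mul(2, Add(Mul(-2, 5), 7)))), -1)) = Mul(Add(-324, Mul(6, 15625)), Pow(Mul(Pow(Add(-10, 7), 2), Add(1, Mul(2, Add(-10, 7)))), -1)) = Mul(Add(-324, 93750), Pow(Mul(Pow(-3, 2), Add(1, Mul(2, -3))), -1)) = Mul(93426, Pow(Mul(9, Add(1, -6)), -1)) = Mul(93426, Pow(Mul(9, -5), -1)) = Mul(93426, Pow(-45, -1)) = Mul(93426, Rational(-1, 45)) = Rational(-31142, 15)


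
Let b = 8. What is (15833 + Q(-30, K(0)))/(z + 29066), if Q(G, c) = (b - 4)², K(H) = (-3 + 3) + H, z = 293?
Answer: 15849/29359 ≈ 0.53983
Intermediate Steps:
K(H) = H (K(H) = 0 + H = H)
Q(G, c) = 16 (Q(G, c) = (8 - 4)² = 4² = 16)
(15833 + Q(-30, K(0)))/(z + 29066) = (15833 + 16)/(293 + 29066) = 15849/29359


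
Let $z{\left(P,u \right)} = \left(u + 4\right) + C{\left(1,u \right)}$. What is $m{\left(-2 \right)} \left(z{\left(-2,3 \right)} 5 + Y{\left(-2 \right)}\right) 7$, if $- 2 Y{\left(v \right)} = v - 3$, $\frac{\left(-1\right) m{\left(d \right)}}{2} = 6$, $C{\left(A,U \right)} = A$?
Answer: $-3570$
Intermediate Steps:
$m{\left(d \right)} = -12$ ($m{\left(d \right)} = \left(-2\right) 6 = -12$)
$Y{\left(v \right)} = \frac{3}{2} - \frac{v}{2}$ ($Y{\left(v \right)} = - \frac{v - 3}{2} = - \frac{-3 + v}{2} = \frac{3}{2} - \frac{v}{2}$)
$z{\left(P,u \right)} = 5 + u$ ($z{\left(P,u \right)} = \left(u + 4\right) + 1 = \left(4 + u\right) + 1 = 5 + u$)
$m{\left(-2 \right)} \left(z{\left(-2,3 \right)} 5 + Y{\left(-2 \right)}\right) 7 = - 12 \left(\left(5 + 3\right) 5 + \left(\frac{3}{2} - -1\right)\right) 7 = - 12 \left(8 \cdot 5 + \left(\frac{3}{2} + 1\right)\right) 7 = - 12 \left(40 + \frac{5}{2}\right) 7 = \left(-12\right) \frac{85}{2} \cdot 7 = \left(-510\right) 7 = -3570$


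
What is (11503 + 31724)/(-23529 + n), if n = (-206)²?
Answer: 43227/18907 ≈ 2.2863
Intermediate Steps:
n = 42436
(11503 + 31724)/(-23529 + n) = (11503 + 31724)/(-23529 + 42436) = 43227/18907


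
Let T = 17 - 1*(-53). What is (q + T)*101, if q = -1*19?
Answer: 5151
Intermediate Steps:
T = 70 (T = 17 + 53 = 70)
q = -19
(q + T)*101 = (-19 + 70)*101 = 51*101 = 5151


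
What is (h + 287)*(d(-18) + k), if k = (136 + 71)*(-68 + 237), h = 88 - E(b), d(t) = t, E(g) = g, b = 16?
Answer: 12552435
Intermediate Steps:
h = 72 (h = 88 - 1*16 = 88 - 16 = 72)
k = 34983 (k = 207*169 = 34983)
(h + 287)*(d(-18) + k) = (72 + 287)*(-18 + 34983) = 359*34965 = 12552435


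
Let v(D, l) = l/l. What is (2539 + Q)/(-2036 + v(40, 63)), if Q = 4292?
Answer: -621/185 ≈ -3.3568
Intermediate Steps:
v(D, l) = 1
(2539 + Q)/(-2036 + v(40, 63)) = (2539 + 4292)/(-2036 + 1) = 6831/(-2035) = 6831*(-1/2035) = -621/185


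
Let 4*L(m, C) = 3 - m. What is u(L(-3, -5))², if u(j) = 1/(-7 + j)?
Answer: 4/121 ≈ 0.033058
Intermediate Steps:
L(m, C) = ¾ - m/4 (L(m, C) = (3 - m)/4 = ¾ - m/4)
u(L(-3, -5))² = (1/(-7 + (¾ - ¼*(-3))))² = (1/(-7 + (¾ + ¾)))² = (1/(-7 + 3/2))² = (1/(-11/2))² = (-2/11)² = 4/121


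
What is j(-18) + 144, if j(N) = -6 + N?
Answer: 120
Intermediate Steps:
j(-18) + 144 = (-6 - 18) + 144 = -24 + 144 = 120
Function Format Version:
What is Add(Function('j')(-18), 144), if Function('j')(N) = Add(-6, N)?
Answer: 120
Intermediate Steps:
Add(Function('j')(-18), 144) = Add(Add(-6, -18), 144) = Add(-24, 144) = 120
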